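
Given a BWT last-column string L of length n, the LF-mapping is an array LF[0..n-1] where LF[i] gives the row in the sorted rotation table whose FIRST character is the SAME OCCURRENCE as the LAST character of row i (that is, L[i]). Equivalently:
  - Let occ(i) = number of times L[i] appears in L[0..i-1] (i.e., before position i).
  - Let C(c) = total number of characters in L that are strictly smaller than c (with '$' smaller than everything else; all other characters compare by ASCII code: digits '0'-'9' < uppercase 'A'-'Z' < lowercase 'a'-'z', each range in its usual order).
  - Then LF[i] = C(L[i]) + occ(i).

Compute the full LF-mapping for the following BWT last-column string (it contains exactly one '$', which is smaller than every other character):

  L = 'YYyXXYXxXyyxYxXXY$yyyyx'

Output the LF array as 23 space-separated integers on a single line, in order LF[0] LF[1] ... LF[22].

Answer: 7 8 16 1 2 9 3 12 4 17 18 13 10 14 5 6 11 0 19 20 21 22 15

Derivation:
Char counts: '$':1, 'X':6, 'Y':5, 'x':4, 'y':7
C (first-col start): C('$')=0, C('X')=1, C('Y')=7, C('x')=12, C('y')=16
L[0]='Y': occ=0, LF[0]=C('Y')+0=7+0=7
L[1]='Y': occ=1, LF[1]=C('Y')+1=7+1=8
L[2]='y': occ=0, LF[2]=C('y')+0=16+0=16
L[3]='X': occ=0, LF[3]=C('X')+0=1+0=1
L[4]='X': occ=1, LF[4]=C('X')+1=1+1=2
L[5]='Y': occ=2, LF[5]=C('Y')+2=7+2=9
L[6]='X': occ=2, LF[6]=C('X')+2=1+2=3
L[7]='x': occ=0, LF[7]=C('x')+0=12+0=12
L[8]='X': occ=3, LF[8]=C('X')+3=1+3=4
L[9]='y': occ=1, LF[9]=C('y')+1=16+1=17
L[10]='y': occ=2, LF[10]=C('y')+2=16+2=18
L[11]='x': occ=1, LF[11]=C('x')+1=12+1=13
L[12]='Y': occ=3, LF[12]=C('Y')+3=7+3=10
L[13]='x': occ=2, LF[13]=C('x')+2=12+2=14
L[14]='X': occ=4, LF[14]=C('X')+4=1+4=5
L[15]='X': occ=5, LF[15]=C('X')+5=1+5=6
L[16]='Y': occ=4, LF[16]=C('Y')+4=7+4=11
L[17]='$': occ=0, LF[17]=C('$')+0=0+0=0
L[18]='y': occ=3, LF[18]=C('y')+3=16+3=19
L[19]='y': occ=4, LF[19]=C('y')+4=16+4=20
L[20]='y': occ=5, LF[20]=C('y')+5=16+5=21
L[21]='y': occ=6, LF[21]=C('y')+6=16+6=22
L[22]='x': occ=3, LF[22]=C('x')+3=12+3=15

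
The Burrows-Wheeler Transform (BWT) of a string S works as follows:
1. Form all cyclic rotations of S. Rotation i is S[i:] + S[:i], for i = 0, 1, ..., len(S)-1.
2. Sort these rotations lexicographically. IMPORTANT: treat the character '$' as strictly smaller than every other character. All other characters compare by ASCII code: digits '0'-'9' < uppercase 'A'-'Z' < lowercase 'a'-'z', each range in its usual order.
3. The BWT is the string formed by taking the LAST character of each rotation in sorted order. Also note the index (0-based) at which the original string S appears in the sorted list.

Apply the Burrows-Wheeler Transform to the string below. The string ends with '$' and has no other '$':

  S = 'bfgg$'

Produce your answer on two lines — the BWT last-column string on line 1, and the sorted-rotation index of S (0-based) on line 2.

Answer: g$bgf
1

Derivation:
All 5 rotations (rotation i = S[i:]+S[:i]):
  rot[0] = bfgg$
  rot[1] = fgg$b
  rot[2] = gg$bf
  rot[3] = g$bfg
  rot[4] = $bfgg
Sorted (with $ < everything):
  sorted[0] = $bfgg  (last char: 'g')
  sorted[1] = bfgg$  (last char: '$')
  sorted[2] = fgg$b  (last char: 'b')
  sorted[3] = g$bfg  (last char: 'g')
  sorted[4] = gg$bf  (last char: 'f')
Last column: g$bgf
Original string S is at sorted index 1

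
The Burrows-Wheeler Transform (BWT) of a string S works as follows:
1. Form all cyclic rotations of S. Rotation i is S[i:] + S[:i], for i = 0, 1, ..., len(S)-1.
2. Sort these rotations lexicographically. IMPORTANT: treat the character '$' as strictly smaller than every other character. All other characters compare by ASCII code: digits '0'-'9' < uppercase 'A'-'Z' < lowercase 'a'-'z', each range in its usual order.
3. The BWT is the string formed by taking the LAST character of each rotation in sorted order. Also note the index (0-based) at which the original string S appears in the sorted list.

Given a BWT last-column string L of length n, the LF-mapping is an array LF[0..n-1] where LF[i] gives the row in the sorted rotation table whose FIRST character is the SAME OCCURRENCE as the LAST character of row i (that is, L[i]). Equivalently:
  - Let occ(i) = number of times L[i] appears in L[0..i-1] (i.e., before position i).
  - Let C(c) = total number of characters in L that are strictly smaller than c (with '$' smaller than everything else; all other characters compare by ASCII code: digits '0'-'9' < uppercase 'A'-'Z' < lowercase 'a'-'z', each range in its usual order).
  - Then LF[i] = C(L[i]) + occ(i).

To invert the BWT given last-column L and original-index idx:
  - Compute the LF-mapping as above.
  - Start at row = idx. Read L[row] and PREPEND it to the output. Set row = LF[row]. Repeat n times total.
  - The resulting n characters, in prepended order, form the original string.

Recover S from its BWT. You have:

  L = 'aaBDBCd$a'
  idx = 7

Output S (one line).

LF mapping: 5 6 1 4 2 3 8 0 7
Walk LF starting at row 7, prepending L[row]:
  step 1: row=7, L[7]='$', prepend. Next row=LF[7]=0
  step 2: row=0, L[0]='a', prepend. Next row=LF[0]=5
  step 3: row=5, L[5]='C', prepend. Next row=LF[5]=3
  step 4: row=3, L[3]='D', prepend. Next row=LF[3]=4
  step 5: row=4, L[4]='B', prepend. Next row=LF[4]=2
  step 6: row=2, L[2]='B', prepend. Next row=LF[2]=1
  step 7: row=1, L[1]='a', prepend. Next row=LF[1]=6
  step 8: row=6, L[6]='d', prepend. Next row=LF[6]=8
  step 9: row=8, L[8]='a', prepend. Next row=LF[8]=7
Reversed output: adaBBDCa$

Answer: adaBBDCa$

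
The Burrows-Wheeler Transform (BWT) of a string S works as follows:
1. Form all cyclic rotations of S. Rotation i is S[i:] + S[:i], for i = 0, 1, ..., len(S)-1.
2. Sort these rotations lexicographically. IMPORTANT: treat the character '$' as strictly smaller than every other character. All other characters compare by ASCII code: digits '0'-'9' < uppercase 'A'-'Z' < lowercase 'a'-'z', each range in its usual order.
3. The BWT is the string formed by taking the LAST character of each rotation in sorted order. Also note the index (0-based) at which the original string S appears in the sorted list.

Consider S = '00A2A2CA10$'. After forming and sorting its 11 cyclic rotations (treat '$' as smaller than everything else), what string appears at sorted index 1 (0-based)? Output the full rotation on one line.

All 11 rotations (rotation i = S[i:]+S[:i]):
  rot[0] = 00A2A2CA10$
  rot[1] = 0A2A2CA10$0
  rot[2] = A2A2CA10$00
  rot[3] = 2A2CA10$00A
  rot[4] = A2CA10$00A2
  rot[5] = 2CA10$00A2A
  rot[6] = CA10$00A2A2
  rot[7] = A10$00A2A2C
  rot[8] = 10$00A2A2CA
  rot[9] = 0$00A2A2CA1
  rot[10] = $00A2A2CA10
Sorted (with $ < everything):
  sorted[0] = $00A2A2CA10
  sorted[1] = 0$00A2A2CA1
  sorted[2] = 00A2A2CA10$
  sorted[3] = 0A2A2CA10$0
  sorted[4] = 10$00A2A2CA
  sorted[5] = 2A2CA10$00A
  sorted[6] = 2CA10$00A2A
  sorted[7] = A10$00A2A2C
  sorted[8] = A2A2CA10$00
  sorted[9] = A2CA10$00A2
  sorted[10] = CA10$00A2A2
sorted[1] = 0$00A2A2CA1

Answer: 0$00A2A2CA1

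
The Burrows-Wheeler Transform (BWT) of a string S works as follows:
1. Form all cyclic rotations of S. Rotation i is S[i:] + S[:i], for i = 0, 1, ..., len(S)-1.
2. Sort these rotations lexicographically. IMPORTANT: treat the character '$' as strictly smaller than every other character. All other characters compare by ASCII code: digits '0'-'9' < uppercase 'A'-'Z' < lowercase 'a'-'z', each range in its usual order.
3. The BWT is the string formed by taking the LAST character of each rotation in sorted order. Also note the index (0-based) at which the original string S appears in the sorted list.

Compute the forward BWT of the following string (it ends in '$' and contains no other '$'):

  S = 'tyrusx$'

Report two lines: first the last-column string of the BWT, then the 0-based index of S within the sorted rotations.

All 7 rotations (rotation i = S[i:]+S[:i]):
  rot[0] = tyrusx$
  rot[1] = yrusx$t
  rot[2] = rusx$ty
  rot[3] = usx$tyr
  rot[4] = sx$tyru
  rot[5] = x$tyrus
  rot[6] = $tyrusx
Sorted (with $ < everything):
  sorted[0] = $tyrusx  (last char: 'x')
  sorted[1] = rusx$ty  (last char: 'y')
  sorted[2] = sx$tyru  (last char: 'u')
  sorted[3] = tyrusx$  (last char: '$')
  sorted[4] = usx$tyr  (last char: 'r')
  sorted[5] = x$tyrus  (last char: 's')
  sorted[6] = yrusx$t  (last char: 't')
Last column: xyu$rst
Original string S is at sorted index 3

Answer: xyu$rst
3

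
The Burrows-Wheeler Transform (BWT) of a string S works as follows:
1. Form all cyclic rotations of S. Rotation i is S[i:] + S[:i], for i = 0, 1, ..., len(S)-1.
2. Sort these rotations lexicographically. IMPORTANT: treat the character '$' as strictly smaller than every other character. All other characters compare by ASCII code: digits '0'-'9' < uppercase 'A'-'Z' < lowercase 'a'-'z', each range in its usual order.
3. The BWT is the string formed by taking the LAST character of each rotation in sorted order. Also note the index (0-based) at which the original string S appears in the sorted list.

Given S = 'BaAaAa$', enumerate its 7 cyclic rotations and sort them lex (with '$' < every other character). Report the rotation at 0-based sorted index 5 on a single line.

All 7 rotations (rotation i = S[i:]+S[:i]):
  rot[0] = BaAaAa$
  rot[1] = aAaAa$B
  rot[2] = AaAa$Ba
  rot[3] = aAa$BaA
  rot[4] = Aa$BaAa
  rot[5] = a$BaAaA
  rot[6] = $BaAaAa
Sorted (with $ < everything):
  sorted[0] = $BaAaAa
  sorted[1] = Aa$BaAa
  sorted[2] = AaAa$Ba
  sorted[3] = BaAaAa$
  sorted[4] = a$BaAaA
  sorted[5] = aAa$BaA
  sorted[6] = aAaAa$B
sorted[5] = aAa$BaA

Answer: aAa$BaA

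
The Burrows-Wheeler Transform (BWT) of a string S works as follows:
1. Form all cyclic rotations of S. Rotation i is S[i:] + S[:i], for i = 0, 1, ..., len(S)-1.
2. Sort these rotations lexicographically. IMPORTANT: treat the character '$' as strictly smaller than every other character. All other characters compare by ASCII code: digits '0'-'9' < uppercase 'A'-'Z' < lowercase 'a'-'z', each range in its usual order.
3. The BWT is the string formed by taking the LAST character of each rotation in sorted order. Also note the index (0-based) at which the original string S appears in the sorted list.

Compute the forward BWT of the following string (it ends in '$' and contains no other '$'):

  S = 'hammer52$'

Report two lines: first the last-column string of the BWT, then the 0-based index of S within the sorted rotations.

Answer: 25rhm$mae
5

Derivation:
All 9 rotations (rotation i = S[i:]+S[:i]):
  rot[0] = hammer52$
  rot[1] = ammer52$h
  rot[2] = mmer52$ha
  rot[3] = mer52$ham
  rot[4] = er52$hamm
  rot[5] = r52$hamme
  rot[6] = 52$hammer
  rot[7] = 2$hammer5
  rot[8] = $hammer52
Sorted (with $ < everything):
  sorted[0] = $hammer52  (last char: '2')
  sorted[1] = 2$hammer5  (last char: '5')
  sorted[2] = 52$hammer  (last char: 'r')
  sorted[3] = ammer52$h  (last char: 'h')
  sorted[4] = er52$hamm  (last char: 'm')
  sorted[5] = hammer52$  (last char: '$')
  sorted[6] = mer52$ham  (last char: 'm')
  sorted[7] = mmer52$ha  (last char: 'a')
  sorted[8] = r52$hamme  (last char: 'e')
Last column: 25rhm$mae
Original string S is at sorted index 5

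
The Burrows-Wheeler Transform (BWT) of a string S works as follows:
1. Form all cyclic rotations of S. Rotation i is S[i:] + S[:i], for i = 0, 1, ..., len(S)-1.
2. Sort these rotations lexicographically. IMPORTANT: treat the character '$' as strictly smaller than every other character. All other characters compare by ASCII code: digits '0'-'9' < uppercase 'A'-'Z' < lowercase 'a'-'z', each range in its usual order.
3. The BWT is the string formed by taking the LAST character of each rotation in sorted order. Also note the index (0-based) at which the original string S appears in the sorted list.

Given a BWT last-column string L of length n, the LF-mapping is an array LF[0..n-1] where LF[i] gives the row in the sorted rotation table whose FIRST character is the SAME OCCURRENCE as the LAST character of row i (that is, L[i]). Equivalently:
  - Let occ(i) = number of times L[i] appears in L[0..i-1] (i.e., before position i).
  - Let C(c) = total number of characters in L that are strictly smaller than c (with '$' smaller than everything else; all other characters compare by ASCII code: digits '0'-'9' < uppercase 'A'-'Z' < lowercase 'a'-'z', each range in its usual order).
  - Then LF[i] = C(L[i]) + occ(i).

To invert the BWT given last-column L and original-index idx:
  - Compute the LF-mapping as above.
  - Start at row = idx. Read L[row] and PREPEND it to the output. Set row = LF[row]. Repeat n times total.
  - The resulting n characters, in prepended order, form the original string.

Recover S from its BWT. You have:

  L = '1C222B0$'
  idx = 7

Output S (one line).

Answer: C0B2221$

Derivation:
LF mapping: 2 7 3 4 5 6 1 0
Walk LF starting at row 7, prepending L[row]:
  step 1: row=7, L[7]='$', prepend. Next row=LF[7]=0
  step 2: row=0, L[0]='1', prepend. Next row=LF[0]=2
  step 3: row=2, L[2]='2', prepend. Next row=LF[2]=3
  step 4: row=3, L[3]='2', prepend. Next row=LF[3]=4
  step 5: row=4, L[4]='2', prepend. Next row=LF[4]=5
  step 6: row=5, L[5]='B', prepend. Next row=LF[5]=6
  step 7: row=6, L[6]='0', prepend. Next row=LF[6]=1
  step 8: row=1, L[1]='C', prepend. Next row=LF[1]=7
Reversed output: C0B2221$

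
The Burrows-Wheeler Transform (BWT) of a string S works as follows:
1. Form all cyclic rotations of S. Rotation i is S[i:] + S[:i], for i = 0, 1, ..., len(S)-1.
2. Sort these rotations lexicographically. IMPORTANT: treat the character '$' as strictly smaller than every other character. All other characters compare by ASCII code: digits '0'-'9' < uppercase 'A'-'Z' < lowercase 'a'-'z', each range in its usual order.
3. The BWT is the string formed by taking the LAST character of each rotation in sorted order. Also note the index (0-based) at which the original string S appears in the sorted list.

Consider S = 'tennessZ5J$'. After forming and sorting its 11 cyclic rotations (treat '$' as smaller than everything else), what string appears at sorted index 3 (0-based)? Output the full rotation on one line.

All 11 rotations (rotation i = S[i:]+S[:i]):
  rot[0] = tennessZ5J$
  rot[1] = ennessZ5J$t
  rot[2] = nnessZ5J$te
  rot[3] = nessZ5J$ten
  rot[4] = essZ5J$tenn
  rot[5] = ssZ5J$tenne
  rot[6] = sZ5J$tennes
  rot[7] = Z5J$tenness
  rot[8] = 5J$tennessZ
  rot[9] = J$tennessZ5
  rot[10] = $tennessZ5J
Sorted (with $ < everything):
  sorted[0] = $tennessZ5J
  sorted[1] = 5J$tennessZ
  sorted[2] = J$tennessZ5
  sorted[3] = Z5J$tenness
  sorted[4] = ennessZ5J$t
  sorted[5] = essZ5J$tenn
  sorted[6] = nessZ5J$ten
  sorted[7] = nnessZ5J$te
  sorted[8] = sZ5J$tennes
  sorted[9] = ssZ5J$tenne
  sorted[10] = tennessZ5J$
sorted[3] = Z5J$tenness

Answer: Z5J$tenness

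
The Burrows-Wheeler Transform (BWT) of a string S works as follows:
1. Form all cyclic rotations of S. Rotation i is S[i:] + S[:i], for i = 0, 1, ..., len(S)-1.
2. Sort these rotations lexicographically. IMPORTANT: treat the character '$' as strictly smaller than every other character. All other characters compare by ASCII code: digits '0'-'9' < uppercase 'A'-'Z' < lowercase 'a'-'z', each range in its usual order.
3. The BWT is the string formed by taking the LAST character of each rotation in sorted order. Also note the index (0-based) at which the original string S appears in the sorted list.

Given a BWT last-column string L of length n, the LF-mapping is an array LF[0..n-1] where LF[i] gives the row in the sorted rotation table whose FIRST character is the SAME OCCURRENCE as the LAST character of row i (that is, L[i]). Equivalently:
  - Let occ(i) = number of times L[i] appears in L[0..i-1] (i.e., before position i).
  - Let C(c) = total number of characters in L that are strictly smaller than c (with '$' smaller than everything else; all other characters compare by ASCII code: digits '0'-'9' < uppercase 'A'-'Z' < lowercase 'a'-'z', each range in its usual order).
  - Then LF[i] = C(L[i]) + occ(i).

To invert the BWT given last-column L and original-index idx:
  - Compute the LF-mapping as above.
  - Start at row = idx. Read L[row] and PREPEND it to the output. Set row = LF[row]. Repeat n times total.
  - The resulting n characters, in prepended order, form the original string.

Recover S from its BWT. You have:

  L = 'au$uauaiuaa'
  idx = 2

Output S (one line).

Answer: aauauuaiua$

Derivation:
LF mapping: 1 7 0 8 2 9 3 6 10 4 5
Walk LF starting at row 2, prepending L[row]:
  step 1: row=2, L[2]='$', prepend. Next row=LF[2]=0
  step 2: row=0, L[0]='a', prepend. Next row=LF[0]=1
  step 3: row=1, L[1]='u', prepend. Next row=LF[1]=7
  step 4: row=7, L[7]='i', prepend. Next row=LF[7]=6
  step 5: row=6, L[6]='a', prepend. Next row=LF[6]=3
  step 6: row=3, L[3]='u', prepend. Next row=LF[3]=8
  step 7: row=8, L[8]='u', prepend. Next row=LF[8]=10
  step 8: row=10, L[10]='a', prepend. Next row=LF[10]=5
  step 9: row=5, L[5]='u', prepend. Next row=LF[5]=9
  step 10: row=9, L[9]='a', prepend. Next row=LF[9]=4
  step 11: row=4, L[4]='a', prepend. Next row=LF[4]=2
Reversed output: aauauuaiua$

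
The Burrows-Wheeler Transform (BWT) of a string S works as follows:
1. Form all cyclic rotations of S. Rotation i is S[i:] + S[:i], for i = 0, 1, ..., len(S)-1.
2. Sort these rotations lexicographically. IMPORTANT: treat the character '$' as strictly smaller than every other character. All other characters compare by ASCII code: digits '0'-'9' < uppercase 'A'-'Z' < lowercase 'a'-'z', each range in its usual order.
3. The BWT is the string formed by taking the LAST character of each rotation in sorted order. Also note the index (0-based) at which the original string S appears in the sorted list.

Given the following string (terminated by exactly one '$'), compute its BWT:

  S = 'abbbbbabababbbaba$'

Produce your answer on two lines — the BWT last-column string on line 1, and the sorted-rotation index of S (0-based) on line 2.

Answer: abbbbb$abbaabbabba
6

Derivation:
All 18 rotations (rotation i = S[i:]+S[:i]):
  rot[0] = abbbbbabababbbaba$
  rot[1] = bbbbbabababbbaba$a
  rot[2] = bbbbabababbbaba$ab
  rot[3] = bbbabababbbaba$abb
  rot[4] = bbabababbbaba$abbb
  rot[5] = babababbbaba$abbbb
  rot[6] = abababbbaba$abbbbb
  rot[7] = bababbbaba$abbbbba
  rot[8] = ababbbaba$abbbbbab
  rot[9] = babbbaba$abbbbbaba
  rot[10] = abbbaba$abbbbbabab
  rot[11] = bbbaba$abbbbbababa
  rot[12] = bbaba$abbbbbababab
  rot[13] = baba$abbbbbabababb
  rot[14] = aba$abbbbbabababbb
  rot[15] = ba$abbbbbabababbba
  rot[16] = a$abbbbbabababbbab
  rot[17] = $abbbbbabababbbaba
Sorted (with $ < everything):
  sorted[0] = $abbbbbabababbbaba  (last char: 'a')
  sorted[1] = a$abbbbbabababbbab  (last char: 'b')
  sorted[2] = aba$abbbbbabababbb  (last char: 'b')
  sorted[3] = abababbbaba$abbbbb  (last char: 'b')
  sorted[4] = ababbbaba$abbbbbab  (last char: 'b')
  sorted[5] = abbbaba$abbbbbabab  (last char: 'b')
  sorted[6] = abbbbbabababbbaba$  (last char: '$')
  sorted[7] = ba$abbbbbabababbba  (last char: 'a')
  sorted[8] = baba$abbbbbabababb  (last char: 'b')
  sorted[9] = babababbbaba$abbbb  (last char: 'b')
  sorted[10] = bababbbaba$abbbbba  (last char: 'a')
  sorted[11] = babbbaba$abbbbbaba  (last char: 'a')
  sorted[12] = bbaba$abbbbbababab  (last char: 'b')
  sorted[13] = bbabababbbaba$abbb  (last char: 'b')
  sorted[14] = bbbaba$abbbbbababa  (last char: 'a')
  sorted[15] = bbbabababbbaba$abb  (last char: 'b')
  sorted[16] = bbbbabababbbaba$ab  (last char: 'b')
  sorted[17] = bbbbbabababbbaba$a  (last char: 'a')
Last column: abbbbb$abbaabbabba
Original string S is at sorted index 6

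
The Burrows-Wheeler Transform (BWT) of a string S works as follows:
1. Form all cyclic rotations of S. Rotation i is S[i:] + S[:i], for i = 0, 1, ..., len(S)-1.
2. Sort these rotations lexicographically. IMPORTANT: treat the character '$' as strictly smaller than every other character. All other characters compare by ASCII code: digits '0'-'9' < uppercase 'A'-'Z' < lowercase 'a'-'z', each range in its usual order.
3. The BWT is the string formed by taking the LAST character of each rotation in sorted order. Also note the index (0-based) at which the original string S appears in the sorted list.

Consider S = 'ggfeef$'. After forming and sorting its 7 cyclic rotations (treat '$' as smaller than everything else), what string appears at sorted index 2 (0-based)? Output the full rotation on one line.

All 7 rotations (rotation i = S[i:]+S[:i]):
  rot[0] = ggfeef$
  rot[1] = gfeef$g
  rot[2] = feef$gg
  rot[3] = eef$ggf
  rot[4] = ef$ggfe
  rot[5] = f$ggfee
  rot[6] = $ggfeef
Sorted (with $ < everything):
  sorted[0] = $ggfeef
  sorted[1] = eef$ggf
  sorted[2] = ef$ggfe
  sorted[3] = f$ggfee
  sorted[4] = feef$gg
  sorted[5] = gfeef$g
  sorted[6] = ggfeef$
sorted[2] = ef$ggfe

Answer: ef$ggfe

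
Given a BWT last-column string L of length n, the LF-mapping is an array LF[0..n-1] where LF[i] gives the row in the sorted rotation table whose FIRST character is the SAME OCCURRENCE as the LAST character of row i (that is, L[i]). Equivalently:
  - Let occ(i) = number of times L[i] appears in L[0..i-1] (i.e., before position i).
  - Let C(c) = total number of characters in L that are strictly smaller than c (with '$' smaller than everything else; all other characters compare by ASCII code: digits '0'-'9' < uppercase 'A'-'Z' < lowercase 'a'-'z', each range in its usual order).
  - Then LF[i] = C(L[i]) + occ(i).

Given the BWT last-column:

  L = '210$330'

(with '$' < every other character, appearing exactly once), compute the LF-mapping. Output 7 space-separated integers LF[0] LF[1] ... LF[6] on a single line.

Answer: 4 3 1 0 5 6 2

Derivation:
Char counts: '$':1, '0':2, '1':1, '2':1, '3':2
C (first-col start): C('$')=0, C('0')=1, C('1')=3, C('2')=4, C('3')=5
L[0]='2': occ=0, LF[0]=C('2')+0=4+0=4
L[1]='1': occ=0, LF[1]=C('1')+0=3+0=3
L[2]='0': occ=0, LF[2]=C('0')+0=1+0=1
L[3]='$': occ=0, LF[3]=C('$')+0=0+0=0
L[4]='3': occ=0, LF[4]=C('3')+0=5+0=5
L[5]='3': occ=1, LF[5]=C('3')+1=5+1=6
L[6]='0': occ=1, LF[6]=C('0')+1=1+1=2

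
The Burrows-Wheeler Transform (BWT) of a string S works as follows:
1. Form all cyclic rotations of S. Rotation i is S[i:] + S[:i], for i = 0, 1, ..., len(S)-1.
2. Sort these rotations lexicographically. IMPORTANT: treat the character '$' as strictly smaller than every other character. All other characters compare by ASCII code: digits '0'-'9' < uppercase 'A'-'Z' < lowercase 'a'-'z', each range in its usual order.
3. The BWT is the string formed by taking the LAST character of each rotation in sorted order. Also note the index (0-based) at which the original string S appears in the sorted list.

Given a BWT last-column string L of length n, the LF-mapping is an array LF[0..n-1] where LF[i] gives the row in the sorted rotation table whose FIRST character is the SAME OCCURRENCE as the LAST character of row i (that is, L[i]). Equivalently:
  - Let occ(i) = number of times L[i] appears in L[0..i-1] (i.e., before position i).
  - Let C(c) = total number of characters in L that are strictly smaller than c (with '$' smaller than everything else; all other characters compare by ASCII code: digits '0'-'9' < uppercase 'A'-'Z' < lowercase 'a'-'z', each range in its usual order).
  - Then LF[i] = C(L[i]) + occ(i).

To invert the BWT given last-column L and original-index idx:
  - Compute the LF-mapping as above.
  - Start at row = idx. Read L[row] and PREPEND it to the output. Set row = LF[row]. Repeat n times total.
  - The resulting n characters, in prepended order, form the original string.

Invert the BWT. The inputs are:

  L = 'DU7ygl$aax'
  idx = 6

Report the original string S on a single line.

LF mapping: 2 3 1 9 6 7 0 4 5 8
Walk LF starting at row 6, prepending L[row]:
  step 1: row=6, L[6]='$', prepend. Next row=LF[6]=0
  step 2: row=0, L[0]='D', prepend. Next row=LF[0]=2
  step 3: row=2, L[2]='7', prepend. Next row=LF[2]=1
  step 4: row=1, L[1]='U', prepend. Next row=LF[1]=3
  step 5: row=3, L[3]='y', prepend. Next row=LF[3]=9
  step 6: row=9, L[9]='x', prepend. Next row=LF[9]=8
  step 7: row=8, L[8]='a', prepend. Next row=LF[8]=5
  step 8: row=5, L[5]='l', prepend. Next row=LF[5]=7
  step 9: row=7, L[7]='a', prepend. Next row=LF[7]=4
  step 10: row=4, L[4]='g', prepend. Next row=LF[4]=6
Reversed output: galaxyU7D$

Answer: galaxyU7D$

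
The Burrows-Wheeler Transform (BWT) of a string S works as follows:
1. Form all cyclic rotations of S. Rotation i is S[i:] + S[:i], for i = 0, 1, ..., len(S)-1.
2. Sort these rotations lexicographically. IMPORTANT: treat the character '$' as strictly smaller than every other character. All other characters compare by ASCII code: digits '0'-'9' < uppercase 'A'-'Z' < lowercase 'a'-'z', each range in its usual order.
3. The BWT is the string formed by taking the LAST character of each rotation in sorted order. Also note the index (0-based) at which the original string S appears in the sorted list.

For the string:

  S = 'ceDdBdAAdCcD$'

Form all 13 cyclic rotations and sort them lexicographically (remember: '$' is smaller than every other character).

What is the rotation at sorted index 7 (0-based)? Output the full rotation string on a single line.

All 13 rotations (rotation i = S[i:]+S[:i]):
  rot[0] = ceDdBdAAdCcD$
  rot[1] = eDdBdAAdCcD$c
  rot[2] = DdBdAAdCcD$ce
  rot[3] = dBdAAdCcD$ceD
  rot[4] = BdAAdCcD$ceDd
  rot[5] = dAAdCcD$ceDdB
  rot[6] = AAdCcD$ceDdBd
  rot[7] = AdCcD$ceDdBdA
  rot[8] = dCcD$ceDdBdAA
  rot[9] = CcD$ceDdBdAAd
  rot[10] = cD$ceDdBdAAdC
  rot[11] = D$ceDdBdAAdCc
  rot[12] = $ceDdBdAAdCcD
Sorted (with $ < everything):
  sorted[0] = $ceDdBdAAdCcD
  sorted[1] = AAdCcD$ceDdBd
  sorted[2] = AdCcD$ceDdBdA
  sorted[3] = BdAAdCcD$ceDd
  sorted[4] = CcD$ceDdBdAAd
  sorted[5] = D$ceDdBdAAdCc
  sorted[6] = DdBdAAdCcD$ce
  sorted[7] = cD$ceDdBdAAdC
  sorted[8] = ceDdBdAAdCcD$
  sorted[9] = dAAdCcD$ceDdB
  sorted[10] = dBdAAdCcD$ceD
  sorted[11] = dCcD$ceDdBdAA
  sorted[12] = eDdBdAAdCcD$c
sorted[7] = cD$ceDdBdAAdC

Answer: cD$ceDdBdAAdC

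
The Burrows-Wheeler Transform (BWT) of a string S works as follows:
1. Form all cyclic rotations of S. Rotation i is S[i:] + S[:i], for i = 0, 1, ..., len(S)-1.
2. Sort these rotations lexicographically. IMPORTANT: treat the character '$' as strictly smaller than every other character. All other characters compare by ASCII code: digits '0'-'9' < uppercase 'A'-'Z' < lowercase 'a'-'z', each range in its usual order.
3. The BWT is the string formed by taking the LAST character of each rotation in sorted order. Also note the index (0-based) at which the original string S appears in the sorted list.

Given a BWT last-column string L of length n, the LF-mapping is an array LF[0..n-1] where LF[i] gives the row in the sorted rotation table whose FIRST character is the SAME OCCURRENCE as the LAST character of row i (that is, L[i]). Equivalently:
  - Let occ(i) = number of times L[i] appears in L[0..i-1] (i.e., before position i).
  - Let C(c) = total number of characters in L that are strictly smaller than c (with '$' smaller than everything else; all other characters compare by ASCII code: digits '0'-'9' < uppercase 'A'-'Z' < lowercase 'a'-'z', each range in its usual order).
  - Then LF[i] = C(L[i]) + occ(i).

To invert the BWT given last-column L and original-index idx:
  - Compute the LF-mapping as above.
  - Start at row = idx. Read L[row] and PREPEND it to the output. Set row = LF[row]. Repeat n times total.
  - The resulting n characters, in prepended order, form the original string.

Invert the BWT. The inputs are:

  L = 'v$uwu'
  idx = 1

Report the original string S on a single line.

LF mapping: 3 0 1 4 2
Walk LF starting at row 1, prepending L[row]:
  step 1: row=1, L[1]='$', prepend. Next row=LF[1]=0
  step 2: row=0, L[0]='v', prepend. Next row=LF[0]=3
  step 3: row=3, L[3]='w', prepend. Next row=LF[3]=4
  step 4: row=4, L[4]='u', prepend. Next row=LF[4]=2
  step 5: row=2, L[2]='u', prepend. Next row=LF[2]=1
Reversed output: uuwv$

Answer: uuwv$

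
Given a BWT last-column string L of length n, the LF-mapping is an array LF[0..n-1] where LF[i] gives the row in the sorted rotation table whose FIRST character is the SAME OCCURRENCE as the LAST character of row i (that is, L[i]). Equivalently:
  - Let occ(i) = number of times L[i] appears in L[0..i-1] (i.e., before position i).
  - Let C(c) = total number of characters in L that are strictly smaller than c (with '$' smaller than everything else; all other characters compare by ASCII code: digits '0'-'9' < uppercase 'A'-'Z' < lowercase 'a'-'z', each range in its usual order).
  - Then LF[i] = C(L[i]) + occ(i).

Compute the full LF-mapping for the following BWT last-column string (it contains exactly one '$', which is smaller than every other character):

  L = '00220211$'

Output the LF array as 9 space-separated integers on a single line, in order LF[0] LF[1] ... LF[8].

Answer: 1 2 6 7 3 8 4 5 0

Derivation:
Char counts: '$':1, '0':3, '1':2, '2':3
C (first-col start): C('$')=0, C('0')=1, C('1')=4, C('2')=6
L[0]='0': occ=0, LF[0]=C('0')+0=1+0=1
L[1]='0': occ=1, LF[1]=C('0')+1=1+1=2
L[2]='2': occ=0, LF[2]=C('2')+0=6+0=6
L[3]='2': occ=1, LF[3]=C('2')+1=6+1=7
L[4]='0': occ=2, LF[4]=C('0')+2=1+2=3
L[5]='2': occ=2, LF[5]=C('2')+2=6+2=8
L[6]='1': occ=0, LF[6]=C('1')+0=4+0=4
L[7]='1': occ=1, LF[7]=C('1')+1=4+1=5
L[8]='$': occ=0, LF[8]=C('$')+0=0+0=0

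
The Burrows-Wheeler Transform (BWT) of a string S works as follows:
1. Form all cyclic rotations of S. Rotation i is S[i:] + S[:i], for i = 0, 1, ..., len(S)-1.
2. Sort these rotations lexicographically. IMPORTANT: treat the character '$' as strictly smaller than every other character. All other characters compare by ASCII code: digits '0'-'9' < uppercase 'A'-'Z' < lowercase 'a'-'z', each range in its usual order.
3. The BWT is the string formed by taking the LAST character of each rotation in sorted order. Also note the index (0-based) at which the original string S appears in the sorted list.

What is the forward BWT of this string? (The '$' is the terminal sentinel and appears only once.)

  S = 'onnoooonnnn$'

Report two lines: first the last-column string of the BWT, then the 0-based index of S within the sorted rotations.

All 12 rotations (rotation i = S[i:]+S[:i]):
  rot[0] = onnoooonnnn$
  rot[1] = nnoooonnnn$o
  rot[2] = noooonnnn$on
  rot[3] = oooonnnn$onn
  rot[4] = ooonnnn$onno
  rot[5] = oonnnn$onnoo
  rot[6] = onnnn$onnooo
  rot[7] = nnnn$onnoooo
  rot[8] = nnn$onnoooon
  rot[9] = nn$onnoooonn
  rot[10] = n$onnoooonnn
  rot[11] = $onnoooonnnn
Sorted (with $ < everything):
  sorted[0] = $onnoooonnnn  (last char: 'n')
  sorted[1] = n$onnoooonnn  (last char: 'n')
  sorted[2] = nn$onnoooonn  (last char: 'n')
  sorted[3] = nnn$onnoooon  (last char: 'n')
  sorted[4] = nnnn$onnoooo  (last char: 'o')
  sorted[5] = nnoooonnnn$o  (last char: 'o')
  sorted[6] = noooonnnn$on  (last char: 'n')
  sorted[7] = onnnn$onnooo  (last char: 'o')
  sorted[8] = onnoooonnnn$  (last char: '$')
  sorted[9] = oonnnn$onnoo  (last char: 'o')
  sorted[10] = ooonnnn$onno  (last char: 'o')
  sorted[11] = oooonnnn$onn  (last char: 'n')
Last column: nnnnoono$oon
Original string S is at sorted index 8

Answer: nnnnoono$oon
8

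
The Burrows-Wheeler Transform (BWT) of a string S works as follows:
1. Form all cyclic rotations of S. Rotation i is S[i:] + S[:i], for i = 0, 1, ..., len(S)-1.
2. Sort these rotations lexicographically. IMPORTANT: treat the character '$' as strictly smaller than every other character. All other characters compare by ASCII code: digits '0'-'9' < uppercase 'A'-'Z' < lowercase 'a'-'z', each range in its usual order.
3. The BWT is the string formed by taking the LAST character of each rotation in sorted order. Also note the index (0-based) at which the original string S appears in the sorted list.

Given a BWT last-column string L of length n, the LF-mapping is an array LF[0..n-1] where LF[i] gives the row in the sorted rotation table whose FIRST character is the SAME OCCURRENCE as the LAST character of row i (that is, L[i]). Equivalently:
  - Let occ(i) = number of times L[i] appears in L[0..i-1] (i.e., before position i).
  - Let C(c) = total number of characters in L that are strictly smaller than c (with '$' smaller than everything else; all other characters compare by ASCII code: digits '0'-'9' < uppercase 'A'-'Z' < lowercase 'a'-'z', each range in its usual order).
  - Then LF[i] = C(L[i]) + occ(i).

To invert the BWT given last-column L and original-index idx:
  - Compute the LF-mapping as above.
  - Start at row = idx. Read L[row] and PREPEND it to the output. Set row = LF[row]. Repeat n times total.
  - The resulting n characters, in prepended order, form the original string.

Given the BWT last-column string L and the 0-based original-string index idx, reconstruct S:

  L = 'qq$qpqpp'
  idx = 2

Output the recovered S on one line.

Answer: pqpqqpq$

Derivation:
LF mapping: 4 5 0 6 1 7 2 3
Walk LF starting at row 2, prepending L[row]:
  step 1: row=2, L[2]='$', prepend. Next row=LF[2]=0
  step 2: row=0, L[0]='q', prepend. Next row=LF[0]=4
  step 3: row=4, L[4]='p', prepend. Next row=LF[4]=1
  step 4: row=1, L[1]='q', prepend. Next row=LF[1]=5
  step 5: row=5, L[5]='q', prepend. Next row=LF[5]=7
  step 6: row=7, L[7]='p', prepend. Next row=LF[7]=3
  step 7: row=3, L[3]='q', prepend. Next row=LF[3]=6
  step 8: row=6, L[6]='p', prepend. Next row=LF[6]=2
Reversed output: pqpqqpq$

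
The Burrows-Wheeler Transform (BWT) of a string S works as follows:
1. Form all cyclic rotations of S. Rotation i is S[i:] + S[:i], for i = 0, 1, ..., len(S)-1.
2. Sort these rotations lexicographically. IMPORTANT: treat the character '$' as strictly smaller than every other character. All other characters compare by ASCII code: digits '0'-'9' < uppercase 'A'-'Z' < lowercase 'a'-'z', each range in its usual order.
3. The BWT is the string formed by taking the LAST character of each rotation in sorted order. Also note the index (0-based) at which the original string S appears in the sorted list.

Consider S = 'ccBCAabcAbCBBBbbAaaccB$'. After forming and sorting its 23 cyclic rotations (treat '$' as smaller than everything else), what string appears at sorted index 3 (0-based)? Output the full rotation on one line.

All 23 rotations (rotation i = S[i:]+S[:i]):
  rot[0] = ccBCAabcAbCBBBbbAaaccB$
  rot[1] = cBCAabcAbCBBBbbAaaccB$c
  rot[2] = BCAabcAbCBBBbbAaaccB$cc
  rot[3] = CAabcAbCBBBbbAaaccB$ccB
  rot[4] = AabcAbCBBBbbAaaccB$ccBC
  rot[5] = abcAbCBBBbbAaaccB$ccBCA
  rot[6] = bcAbCBBBbbAaaccB$ccBCAa
  rot[7] = cAbCBBBbbAaaccB$ccBCAab
  rot[8] = AbCBBBbbAaaccB$ccBCAabc
  rot[9] = bCBBBbbAaaccB$ccBCAabcA
  rot[10] = CBBBbbAaaccB$ccBCAabcAb
  rot[11] = BBBbbAaaccB$ccBCAabcAbC
  rot[12] = BBbbAaaccB$ccBCAabcAbCB
  rot[13] = BbbAaaccB$ccBCAabcAbCBB
  rot[14] = bbAaaccB$ccBCAabcAbCBBB
  rot[15] = bAaaccB$ccBCAabcAbCBBBb
  rot[16] = AaaccB$ccBCAabcAbCBBBbb
  rot[17] = aaccB$ccBCAabcAbCBBBbbA
  rot[18] = accB$ccBCAabcAbCBBBbbAa
  rot[19] = ccB$ccBCAabcAbCBBBbbAaa
  rot[20] = cB$ccBCAabcAbCBBBbbAaac
  rot[21] = B$ccBCAabcAbCBBBbbAaacc
  rot[22] = $ccBCAabcAbCBBBbbAaaccB
Sorted (with $ < everything):
  sorted[0] = $ccBCAabcAbCBBBbbAaaccB
  sorted[1] = AaaccB$ccBCAabcAbCBBBbb
  sorted[2] = AabcAbCBBBbbAaaccB$ccBC
  sorted[3] = AbCBBBbbAaaccB$ccBCAabc
  sorted[4] = B$ccBCAabcAbCBBBbbAaacc
  sorted[5] = BBBbbAaaccB$ccBCAabcAbC
  sorted[6] = BBbbAaaccB$ccBCAabcAbCB
  sorted[7] = BCAabcAbCBBBbbAaaccB$cc
  sorted[8] = BbbAaaccB$ccBCAabcAbCBB
  sorted[9] = CAabcAbCBBBbbAaaccB$ccB
  sorted[10] = CBBBbbAaaccB$ccBCAabcAb
  sorted[11] = aaccB$ccBCAabcAbCBBBbbA
  sorted[12] = abcAbCBBBbbAaaccB$ccBCA
  sorted[13] = accB$ccBCAabcAbCBBBbbAa
  sorted[14] = bAaaccB$ccBCAabcAbCBBBb
  sorted[15] = bCBBBbbAaaccB$ccBCAabcA
  sorted[16] = bbAaaccB$ccBCAabcAbCBBB
  sorted[17] = bcAbCBBBbbAaaccB$ccBCAa
  sorted[18] = cAbCBBBbbAaaccB$ccBCAab
  sorted[19] = cB$ccBCAabcAbCBBBbbAaac
  sorted[20] = cBCAabcAbCBBBbbAaaccB$c
  sorted[21] = ccB$ccBCAabcAbCBBBbbAaa
  sorted[22] = ccBCAabcAbCBBBbbAaaccB$
sorted[3] = AbCBBBbbAaaccB$ccBCAabc

Answer: AbCBBBbbAaaccB$ccBCAabc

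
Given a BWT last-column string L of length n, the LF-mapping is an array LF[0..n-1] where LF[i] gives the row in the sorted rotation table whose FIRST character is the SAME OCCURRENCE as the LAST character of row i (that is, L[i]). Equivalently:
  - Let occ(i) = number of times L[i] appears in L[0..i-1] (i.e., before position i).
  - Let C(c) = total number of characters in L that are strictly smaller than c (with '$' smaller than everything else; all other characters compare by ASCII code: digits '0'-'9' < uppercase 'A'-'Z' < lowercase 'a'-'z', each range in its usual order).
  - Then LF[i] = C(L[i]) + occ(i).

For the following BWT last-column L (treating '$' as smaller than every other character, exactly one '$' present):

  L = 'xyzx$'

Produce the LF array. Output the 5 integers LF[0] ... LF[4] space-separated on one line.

Char counts: '$':1, 'x':2, 'y':1, 'z':1
C (first-col start): C('$')=0, C('x')=1, C('y')=3, C('z')=4
L[0]='x': occ=0, LF[0]=C('x')+0=1+0=1
L[1]='y': occ=0, LF[1]=C('y')+0=3+0=3
L[2]='z': occ=0, LF[2]=C('z')+0=4+0=4
L[3]='x': occ=1, LF[3]=C('x')+1=1+1=2
L[4]='$': occ=0, LF[4]=C('$')+0=0+0=0

Answer: 1 3 4 2 0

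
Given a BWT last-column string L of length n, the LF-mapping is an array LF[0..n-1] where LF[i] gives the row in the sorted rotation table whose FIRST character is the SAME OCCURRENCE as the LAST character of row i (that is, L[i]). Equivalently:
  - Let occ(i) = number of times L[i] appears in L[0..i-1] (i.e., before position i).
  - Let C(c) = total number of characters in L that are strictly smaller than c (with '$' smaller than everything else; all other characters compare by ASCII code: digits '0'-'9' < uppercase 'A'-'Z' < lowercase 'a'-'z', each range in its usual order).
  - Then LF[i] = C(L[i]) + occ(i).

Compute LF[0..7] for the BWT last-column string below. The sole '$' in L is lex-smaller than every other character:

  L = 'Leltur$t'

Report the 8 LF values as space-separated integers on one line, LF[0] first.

Answer: 1 2 3 5 7 4 0 6

Derivation:
Char counts: '$':1, 'L':1, 'e':1, 'l':1, 'r':1, 't':2, 'u':1
C (first-col start): C('$')=0, C('L')=1, C('e')=2, C('l')=3, C('r')=4, C('t')=5, C('u')=7
L[0]='L': occ=0, LF[0]=C('L')+0=1+0=1
L[1]='e': occ=0, LF[1]=C('e')+0=2+0=2
L[2]='l': occ=0, LF[2]=C('l')+0=3+0=3
L[3]='t': occ=0, LF[3]=C('t')+0=5+0=5
L[4]='u': occ=0, LF[4]=C('u')+0=7+0=7
L[5]='r': occ=0, LF[5]=C('r')+0=4+0=4
L[6]='$': occ=0, LF[6]=C('$')+0=0+0=0
L[7]='t': occ=1, LF[7]=C('t')+1=5+1=6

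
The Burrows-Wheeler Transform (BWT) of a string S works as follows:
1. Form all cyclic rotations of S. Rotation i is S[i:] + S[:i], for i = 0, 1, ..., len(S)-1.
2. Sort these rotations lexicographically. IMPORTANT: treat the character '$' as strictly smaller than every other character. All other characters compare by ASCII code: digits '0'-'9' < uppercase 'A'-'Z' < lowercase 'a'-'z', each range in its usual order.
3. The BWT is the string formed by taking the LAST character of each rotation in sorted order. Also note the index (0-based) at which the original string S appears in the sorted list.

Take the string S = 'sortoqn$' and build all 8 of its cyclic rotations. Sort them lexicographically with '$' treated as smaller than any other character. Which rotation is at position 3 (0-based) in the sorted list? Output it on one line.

All 8 rotations (rotation i = S[i:]+S[:i]):
  rot[0] = sortoqn$
  rot[1] = ortoqn$s
  rot[2] = rtoqn$so
  rot[3] = toqn$sor
  rot[4] = oqn$sort
  rot[5] = qn$sorto
  rot[6] = n$sortoq
  rot[7] = $sortoqn
Sorted (with $ < everything):
  sorted[0] = $sortoqn
  sorted[1] = n$sortoq
  sorted[2] = oqn$sort
  sorted[3] = ortoqn$s
  sorted[4] = qn$sorto
  sorted[5] = rtoqn$so
  sorted[6] = sortoqn$
  sorted[7] = toqn$sor
sorted[3] = ortoqn$s

Answer: ortoqn$s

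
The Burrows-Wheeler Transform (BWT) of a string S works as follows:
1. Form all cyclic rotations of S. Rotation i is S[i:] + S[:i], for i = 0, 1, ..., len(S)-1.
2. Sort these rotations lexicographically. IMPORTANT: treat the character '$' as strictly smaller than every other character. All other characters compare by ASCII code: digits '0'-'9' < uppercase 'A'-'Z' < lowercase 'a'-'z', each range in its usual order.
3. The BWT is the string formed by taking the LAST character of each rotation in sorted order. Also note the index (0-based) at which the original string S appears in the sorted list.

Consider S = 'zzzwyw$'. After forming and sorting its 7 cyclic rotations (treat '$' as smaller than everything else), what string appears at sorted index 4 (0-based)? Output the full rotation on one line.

All 7 rotations (rotation i = S[i:]+S[:i]):
  rot[0] = zzzwyw$
  rot[1] = zzwyw$z
  rot[2] = zwyw$zz
  rot[3] = wyw$zzz
  rot[4] = yw$zzzw
  rot[5] = w$zzzwy
  rot[6] = $zzzwyw
Sorted (with $ < everything):
  sorted[0] = $zzzwyw
  sorted[1] = w$zzzwy
  sorted[2] = wyw$zzz
  sorted[3] = yw$zzzw
  sorted[4] = zwyw$zz
  sorted[5] = zzwyw$z
  sorted[6] = zzzwyw$
sorted[4] = zwyw$zz

Answer: zwyw$zz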